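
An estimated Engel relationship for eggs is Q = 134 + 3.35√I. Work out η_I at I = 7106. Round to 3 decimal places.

0.339

At I = 7106: Q = 416.395.
dQ/dI = 3.35/(2√I) = 0.0198702 at this income.
η = (dQ/dI)·(I/Q) = 0.0198702 × (7106/416.395) = 0.339.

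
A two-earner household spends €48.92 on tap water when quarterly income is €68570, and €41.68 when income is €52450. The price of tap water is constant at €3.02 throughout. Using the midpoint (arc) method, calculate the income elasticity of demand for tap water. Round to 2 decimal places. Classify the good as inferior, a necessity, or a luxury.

0.60 (necessity)

With a constant price, Q₁ = 48.92/3.02 = 16.199 and Q₂ = 41.68/3.02 = 13.801 (equivalently, work directly with expenditure since P cancels).
Midpoint %ΔQ = (41.68 − 48.92)/45.30 = -0.15982; midpoint %ΔI = (52450 − 68570)/60510 = -0.26640.
η = -0.15982 / -0.26640 = 0.60.
0 < η < 1 ⇒ necessity.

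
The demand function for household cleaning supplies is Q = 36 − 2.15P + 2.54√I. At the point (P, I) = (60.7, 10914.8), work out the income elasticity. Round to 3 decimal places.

At P = 60.7, I = 10914.8: Q = 170.859.
Holding P constant, ∂Q/∂I = 2.54/(2√I) = 0.0121561.
η_I = (∂Q/∂I)·(I/Q) = 0.0121561 × (10914.8/170.859) = 0.777.

0.777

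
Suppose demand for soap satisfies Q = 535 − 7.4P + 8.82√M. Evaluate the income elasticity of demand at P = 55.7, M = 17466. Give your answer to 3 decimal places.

0.452

At P = 55.7, M = 17466: Q = 1288.462.
Holding P constant, ∂Q/∂M = 8.82/(2√M) = 0.0333689.
η_M = (∂Q/∂M)·(M/Q) = 0.0333689 × (17466/1288.462) = 0.452.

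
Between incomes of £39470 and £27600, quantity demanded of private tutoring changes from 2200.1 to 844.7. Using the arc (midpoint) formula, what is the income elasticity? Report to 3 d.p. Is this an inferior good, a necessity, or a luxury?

ΔQ = 844.7 − 2200.1 = -1355.4; midpoint Q̄ = (2200.1 + 844.7)/2 = 1522.4.
ΔI = 27600 − 39470 = -11870; midpoint Ī = (39470 + 27600)/2 = 33535.
η = (ΔQ/Q̄) ÷ (ΔI/Ī) = (-1355.4/1522.4) ÷ (-11870/33535) = 2.515.
η > 1 ⇒ luxury.

2.515 (luxury)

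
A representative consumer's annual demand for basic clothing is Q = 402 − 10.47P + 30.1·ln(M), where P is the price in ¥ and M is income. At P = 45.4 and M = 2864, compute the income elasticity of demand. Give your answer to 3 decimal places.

0.181

At P = 45.4, M = 2864: Q = 166.257.
Holding P constant, ∂Q/∂M = 30.1/M = 0.0105098.
η_M = (∂Q/∂M)·(M/Q) = 0.0105098 × (2864/166.257) = 0.181.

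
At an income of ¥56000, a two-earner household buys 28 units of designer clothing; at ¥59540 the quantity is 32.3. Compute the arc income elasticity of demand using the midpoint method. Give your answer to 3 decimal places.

2.327

ΔQ = 32.3 − 28 = 4.3; midpoint Q̄ = (28 + 32.3)/2 = 30.15.
ΔI = 59540 − 56000 = 3540; midpoint Ī = (56000 + 59540)/2 = 57770.
η = (ΔQ/Q̄) ÷ (ΔI/Ī) = (4.3/30.15) ÷ (3540/57770) = 2.327.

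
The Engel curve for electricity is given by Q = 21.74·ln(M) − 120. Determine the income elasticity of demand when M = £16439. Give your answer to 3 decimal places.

0.239

At M = 16439: Q = 91.039.
dQ/dM = 21.74/M = 0.00132246 at this income.
η = (dQ/dM)·(M/Q) = 0.00132246 × (16439/91.039) = 0.239.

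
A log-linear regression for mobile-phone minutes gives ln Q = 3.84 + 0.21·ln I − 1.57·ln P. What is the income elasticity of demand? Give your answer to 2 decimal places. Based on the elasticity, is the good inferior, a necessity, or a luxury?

0.21 (necessity)

In a log-linear demand, the coefficient on ln I is the income elasticity.
So η = 0.21.
0 < η < 1 ⇒ necessity.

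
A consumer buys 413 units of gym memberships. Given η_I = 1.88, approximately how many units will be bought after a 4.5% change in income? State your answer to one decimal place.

%ΔQ ≈ η × %ΔI = 1.88 × 4.5% = 8.46%.
New Q ≈ 413 × (1 + 0.0846) = 447.9.

447.9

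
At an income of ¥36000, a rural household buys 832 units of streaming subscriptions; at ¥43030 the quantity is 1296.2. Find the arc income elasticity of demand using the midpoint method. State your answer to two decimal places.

ΔQ = 1296.2 − 832 = 464.2; midpoint Q̄ = (832 + 1296.2)/2 = 1064.1.
ΔI = 43030 − 36000 = 7030; midpoint Ī = (36000 + 43030)/2 = 39515.
η = (ΔQ/Q̄) ÷ (ΔI/Ī) = (464.2/1064.1) ÷ (7030/39515) = 2.45.

2.45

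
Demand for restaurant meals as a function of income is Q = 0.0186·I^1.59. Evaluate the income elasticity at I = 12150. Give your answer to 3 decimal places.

1.590

For Q = A·I^β the income elasticity is constant and equal to β.
Here β = 1.59, so η = 1.590.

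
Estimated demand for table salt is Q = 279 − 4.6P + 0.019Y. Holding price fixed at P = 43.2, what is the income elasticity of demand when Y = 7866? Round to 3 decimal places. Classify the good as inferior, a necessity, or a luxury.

At P = 43.2, Y = 7866: Q = 229.734.
Holding P constant, ∂Q/∂Y = 0.019.
η_Y = (∂Q/∂Y)·(Y/Q) = 0.019 × (7866/229.734) = 0.651.
Since 0 < η < 1, this is a necessity.

0.651 (necessity)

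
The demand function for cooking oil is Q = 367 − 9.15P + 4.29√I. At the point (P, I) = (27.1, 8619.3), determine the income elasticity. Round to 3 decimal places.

At P = 27.1, I = 8619.3: Q = 517.319.
Holding P constant, ∂Q/∂I = 4.29/(2√I) = 0.0231042.
η_I = (∂Q/∂I)·(I/Q) = 0.0231042 × (8619.3/517.319) = 0.385.

0.385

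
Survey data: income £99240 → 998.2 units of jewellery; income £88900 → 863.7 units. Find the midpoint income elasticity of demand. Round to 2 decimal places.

1.31

ΔQ = 863.7 − 998.2 = -134.5; midpoint Q̄ = (998.2 + 863.7)/2 = 930.95.
ΔI = 88900 − 99240 = -10340; midpoint Ī = (99240 + 88900)/2 = 94070.
η = (ΔQ/Q̄) ÷ (ΔI/Ī) = (-134.5/930.95) ÷ (-10340/94070) = 1.31.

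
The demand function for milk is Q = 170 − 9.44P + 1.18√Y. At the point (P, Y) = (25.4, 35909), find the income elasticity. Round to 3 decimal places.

0.727

At P = 25.4, Y = 35909: Q = 153.830.
Holding P constant, ∂Q/∂Y = 1.18/(2√Y) = 0.00311351.
η_Y = (∂Q/∂Y)·(Y/Q) = 0.00311351 × (35909/153.830) = 0.727.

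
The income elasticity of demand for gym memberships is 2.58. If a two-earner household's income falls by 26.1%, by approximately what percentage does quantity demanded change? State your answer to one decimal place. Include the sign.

-67.3%

%ΔQ ≈ η × %ΔI = 2.58 × (-26.1%) = -67.3%.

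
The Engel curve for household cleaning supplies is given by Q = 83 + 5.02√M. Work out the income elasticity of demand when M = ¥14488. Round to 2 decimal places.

0.44

At M = 14488: Q = 687.238.
dQ/dM = 5.02/(2√M) = 0.020853 at this income.
η = (dQ/dM)·(M/Q) = 0.020853 × (14488/687.238) = 0.44.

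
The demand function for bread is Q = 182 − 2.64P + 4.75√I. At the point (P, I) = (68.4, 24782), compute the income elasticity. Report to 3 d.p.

At P = 68.4, I = 24782: Q = 749.183.
Holding P constant, ∂Q/∂I = 4.75/(2√I) = 0.0150867.
η_I = (∂Q/∂I)·(I/Q) = 0.0150867 × (24782/749.183) = 0.499.

0.499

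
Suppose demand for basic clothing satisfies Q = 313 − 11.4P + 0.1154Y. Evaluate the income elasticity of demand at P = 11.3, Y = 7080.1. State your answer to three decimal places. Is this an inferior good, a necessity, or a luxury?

0.816 (necessity)

At P = 11.3, Y = 7080.1: Q = 1001.224.
Holding P constant, ∂Q/∂Y = 0.1154.
η_Y = (∂Q/∂Y)·(Y/Q) = 0.1154 × (7080.1/1001.224) = 0.816.
Since 0 < η < 1, this is a necessity.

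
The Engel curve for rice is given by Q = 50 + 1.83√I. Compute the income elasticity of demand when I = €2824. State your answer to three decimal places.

At I = 2824: Q = 147.249.
dQ/dI = 1.83/(2√I) = 0.0172182 at this income.
η = (dQ/dI)·(I/Q) = 0.0172182 × (2824/147.249) = 0.330.

0.330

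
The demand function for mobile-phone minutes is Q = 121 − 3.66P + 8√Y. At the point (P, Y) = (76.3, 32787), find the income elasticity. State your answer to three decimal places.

At P = 76.3, Y = 32787: Q = 1290.316.
Holding P constant, ∂Q/∂Y = 8/(2√Y) = 0.0220907.
η_Y = (∂Q/∂Y)·(Y/Q) = 0.0220907 × (32787/1290.316) = 0.561.

0.561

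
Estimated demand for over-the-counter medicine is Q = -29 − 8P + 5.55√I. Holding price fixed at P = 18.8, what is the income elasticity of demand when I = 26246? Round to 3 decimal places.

0.625

At P = 18.8, I = 26246: Q = 719.734.
Holding P constant, ∂Q/∂I = 5.55/(2√I) = 0.017129.
η_I = (∂Q/∂I)·(I/Q) = 0.017129 × (26246/719.734) = 0.625.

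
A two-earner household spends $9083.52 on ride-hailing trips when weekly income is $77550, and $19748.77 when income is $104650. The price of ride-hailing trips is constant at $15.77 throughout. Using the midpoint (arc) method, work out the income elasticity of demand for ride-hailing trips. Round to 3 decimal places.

With a constant price, Q₁ = 9083.52/15.77 = 576.000 and Q₂ = 19748.77/15.77 = 1252.300 (equivalently, work directly with expenditure since P cancels).
Midpoint %ΔQ = (19748.77 − 9083.52)/14416.15 = 0.73981; midpoint %ΔI = (104650 − 77550)/91100 = 0.29748.
η = 0.73981 / 0.29748 = 2.487.

2.487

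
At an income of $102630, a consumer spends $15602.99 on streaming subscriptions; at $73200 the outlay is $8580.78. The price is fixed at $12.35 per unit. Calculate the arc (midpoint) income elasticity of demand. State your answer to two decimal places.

With a constant price, Q₁ = 15602.99/12.35 = 1263.400 and Q₂ = 8580.78/12.35 = 694.800 (equivalently, work directly with expenditure since P cancels).
Midpoint %ΔQ = (8580.78 − 15602.99)/12091.89 = -0.58074; midpoint %ΔI = (73200 − 102630)/87915 = -0.33476.
η = -0.58074 / -0.33476 = 1.73.

1.73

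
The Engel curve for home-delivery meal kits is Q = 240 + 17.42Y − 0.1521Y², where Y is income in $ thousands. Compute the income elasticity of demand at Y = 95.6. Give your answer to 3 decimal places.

-2.164

At Y = 95.6: Q = 515.2553.
dQ/dY = 17.42 − 0.3042Y = -11.66152.
η = (dQ/dY)·(Y/Q) = -11.66152 × (95.6/515.2553) = -2.164.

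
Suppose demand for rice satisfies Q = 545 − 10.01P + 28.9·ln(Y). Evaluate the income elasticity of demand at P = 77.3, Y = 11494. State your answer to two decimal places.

At P = 77.3, Y = 11494: Q = 41.430.
Holding P constant, ∂Q/∂Y = 28.9/Y = 0.00251436.
η_Y = (∂Q/∂Y)·(Y/Q) = 0.00251436 × (11494/41.430) = 0.70.

0.70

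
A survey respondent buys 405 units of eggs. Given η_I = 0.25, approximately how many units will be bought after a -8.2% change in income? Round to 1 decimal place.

396.7

%ΔQ ≈ η × %ΔI = 0.25 × (-8.2%) = -2.05%.
New Q ≈ 405 × (1 − 0.0205) = 396.7.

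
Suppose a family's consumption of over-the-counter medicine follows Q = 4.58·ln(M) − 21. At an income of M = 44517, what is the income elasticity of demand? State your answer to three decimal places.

At M = 44517: Q = 28.023.
dQ/dM = 4.58/M = 0.000102882 at this income.
η = (dQ/dM)·(M/Q) = 0.000102882 × (44517/28.023) = 0.163.

0.163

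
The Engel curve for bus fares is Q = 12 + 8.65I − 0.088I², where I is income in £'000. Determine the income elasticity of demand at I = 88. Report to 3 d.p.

At I = 88: Q = 91.7280.
dQ/dI = 8.65 − 0.176I = -6.83800.
η = (dQ/dI)·(I/Q) = -6.83800 × (88/91.7280) = -6.560.

-6.560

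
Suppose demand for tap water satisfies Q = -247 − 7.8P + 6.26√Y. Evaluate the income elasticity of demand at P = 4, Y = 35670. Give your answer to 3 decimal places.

0.654

At P = 4, Y = 35670: Q = 904.095.
Holding P constant, ∂Q/∂Y = 6.26/(2√Y) = 0.0165727.
η_Y = (∂Q/∂Y)·(Y/Q) = 0.0165727 × (35670/904.095) = 0.654.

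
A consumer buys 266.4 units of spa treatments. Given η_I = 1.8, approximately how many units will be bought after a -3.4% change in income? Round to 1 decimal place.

%ΔQ ≈ η × %ΔI = 1.8 × (-3.4%) = -6.12%.
New Q ≈ 266.4 × (1 − 0.0612) = 250.1.

250.1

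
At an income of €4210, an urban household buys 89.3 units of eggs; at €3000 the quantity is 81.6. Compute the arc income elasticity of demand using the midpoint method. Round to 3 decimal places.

ΔQ = 81.6 − 89.3 = -7.7; midpoint Q̄ = (89.3 + 81.6)/2 = 85.45.
ΔI = 3000 − 4210 = -1210; midpoint Ī = (4210 + 3000)/2 = 3605.
η = (ΔQ/Q̄) ÷ (ΔI/Ī) = (-7.7/85.45) ÷ (-1210/3605) = 0.268.

0.268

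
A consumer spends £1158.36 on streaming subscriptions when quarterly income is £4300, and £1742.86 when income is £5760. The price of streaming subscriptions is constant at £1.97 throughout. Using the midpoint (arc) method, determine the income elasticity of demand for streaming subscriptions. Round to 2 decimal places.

With a constant price, Q₁ = 1158.36/1.97 = 588.000 and Q₂ = 1742.86/1.97 = 884.701 (equivalently, work directly with expenditure since P cancels).
Midpoint %ΔQ = (1742.86 − 1158.36)/1450.61 = 0.40293; midpoint %ΔI = (5760 − 4300)/5030 = 0.29026.
η = 0.40293 / 0.29026 = 1.39.

1.39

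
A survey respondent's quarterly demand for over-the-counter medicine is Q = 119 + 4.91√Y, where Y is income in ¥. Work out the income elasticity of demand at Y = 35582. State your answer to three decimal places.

At Y = 35582: Q = 1045.183.
dQ/dY = 4.91/(2√Y) = 0.0130148 at this income.
η = (dQ/dY)·(Y/Q) = 0.0130148 × (35582/1045.183) = 0.443.

0.443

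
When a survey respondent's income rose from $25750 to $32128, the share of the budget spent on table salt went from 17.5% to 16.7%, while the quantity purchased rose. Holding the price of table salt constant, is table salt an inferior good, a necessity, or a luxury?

Quantity rises but the budget share falls as income rises, so 0 < η < 1.

necessity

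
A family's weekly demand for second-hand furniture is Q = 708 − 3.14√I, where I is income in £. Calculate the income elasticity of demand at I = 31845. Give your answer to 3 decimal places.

At I = 31845: Q = 147.662.
dQ/dI = -3.14/(2√I) = -0.0087979 at this income.
η = (dQ/dI)·(I/Q) = -0.0087979 × (31845/147.662) = -1.897.

-1.897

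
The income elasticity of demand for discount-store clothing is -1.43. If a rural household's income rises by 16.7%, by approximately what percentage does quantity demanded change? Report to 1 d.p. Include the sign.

-23.9%

%ΔQ ≈ η × %ΔI = -1.43 × 16.7% = -23.9%.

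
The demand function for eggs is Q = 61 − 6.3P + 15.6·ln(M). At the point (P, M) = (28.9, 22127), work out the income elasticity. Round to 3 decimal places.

0.446

At P = 28.9, M = 22127: Q = 35.001.
Holding P constant, ∂Q/∂M = 15.6/M = 0.000705021.
η_M = (∂Q/∂M)·(M/Q) = 0.000705021 × (22127/35.001) = 0.446.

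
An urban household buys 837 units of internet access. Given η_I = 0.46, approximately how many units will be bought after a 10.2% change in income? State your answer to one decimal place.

876.3

%ΔQ ≈ η × %ΔI = 0.46 × 10.2% = 4.692%.
New Q ≈ 837 × (1 + 0.04692) = 876.3.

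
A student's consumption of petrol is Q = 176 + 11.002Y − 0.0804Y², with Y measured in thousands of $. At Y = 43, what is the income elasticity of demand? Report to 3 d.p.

0.351

At Y = 43: Q = 500.4264.
dQ/dY = 11.002 − 0.1608Y = 4.08760.
η = (dQ/dY)·(Y/Q) = 4.08760 × (43/500.4264) = 0.351.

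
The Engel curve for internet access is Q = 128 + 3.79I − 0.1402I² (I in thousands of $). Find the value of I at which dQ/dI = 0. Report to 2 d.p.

13.52

dQ/dI = 3.79 − 0.2804I.
The good is inferior where dQ/dI < 0. Setting dQ/dI = 0 gives I = 3.79 / 0.2804 = 13.52.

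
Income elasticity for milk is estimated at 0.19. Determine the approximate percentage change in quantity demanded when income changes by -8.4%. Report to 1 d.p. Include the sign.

-1.6%

%ΔQ ≈ η × %ΔI = 0.19 × (-8.4%) = -1.6%.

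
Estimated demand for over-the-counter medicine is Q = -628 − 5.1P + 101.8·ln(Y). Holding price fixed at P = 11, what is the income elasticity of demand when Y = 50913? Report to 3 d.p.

0.243

At P = 11, Y = 50913: Q = 419.196.
Holding P constant, ∂Q/∂Y = 101.8/Y = 0.00199949.
η_Y = (∂Q/∂Y)·(Y/Q) = 0.00199949 × (50913/419.196) = 0.243.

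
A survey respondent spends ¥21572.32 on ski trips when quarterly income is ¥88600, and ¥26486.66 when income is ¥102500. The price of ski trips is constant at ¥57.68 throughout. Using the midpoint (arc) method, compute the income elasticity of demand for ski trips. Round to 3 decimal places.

1.406

With a constant price, Q₁ = 21572.32/57.68 = 374.000 and Q₂ = 26486.66/57.68 = 459.200 (equivalently, work directly with expenditure since P cancels).
Midpoint %ΔQ = (26486.66 − 21572.32)/24029.49 = 0.20451; midpoint %ΔI = (102500 − 88600)/95550 = 0.14547.
η = 0.20451 / 0.14547 = 1.406.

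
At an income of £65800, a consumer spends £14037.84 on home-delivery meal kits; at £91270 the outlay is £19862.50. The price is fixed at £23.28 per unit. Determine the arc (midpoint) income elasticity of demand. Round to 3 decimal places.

1.060

With a constant price, Q₁ = 14037.84/23.28 = 603.000 and Q₂ = 19862.50/23.28 = 853.200 (equivalently, work directly with expenditure since P cancels).
Midpoint %ΔQ = (19862.50 − 14037.84)/16950.17 = 0.34363; midpoint %ΔI = (91270 − 65800)/78535 = 0.32431.
η = 0.34363 / 0.32431 = 1.060.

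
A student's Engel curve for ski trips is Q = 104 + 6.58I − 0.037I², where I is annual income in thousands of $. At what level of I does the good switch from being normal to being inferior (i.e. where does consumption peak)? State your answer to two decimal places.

dQ/dI = 6.58 − 0.074I.
The good is inferior where dQ/dI < 0. Setting dQ/dI = 0 gives I = 6.58 / 0.074 = 88.92.

88.92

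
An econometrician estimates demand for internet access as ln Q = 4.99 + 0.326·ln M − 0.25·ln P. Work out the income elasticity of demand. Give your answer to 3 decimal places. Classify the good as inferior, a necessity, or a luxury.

0.326 (necessity)

In a log-linear demand, the coefficient on ln M is the income elasticity.
So η = 0.326.
0 < η < 1 ⇒ necessity.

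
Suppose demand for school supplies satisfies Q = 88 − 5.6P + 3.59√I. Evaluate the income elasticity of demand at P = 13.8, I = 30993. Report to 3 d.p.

0.492

At P = 13.8, I = 30993: Q = 642.733.
Holding P constant, ∂Q/∂I = 3.59/(2√I) = 0.0101961.
η_I = (∂Q/∂I)·(I/Q) = 0.0101961 × (30993/642.733) = 0.492.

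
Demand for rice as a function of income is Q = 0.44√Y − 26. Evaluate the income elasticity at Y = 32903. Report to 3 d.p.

At Y = 32903: Q = 53.812.
dQ/dY = 0.44/(2√Y) = 0.00121284 at this income.
η = (dQ/dY)·(Y/Q) = 0.00121284 × (32903/53.812) = 0.742.

0.742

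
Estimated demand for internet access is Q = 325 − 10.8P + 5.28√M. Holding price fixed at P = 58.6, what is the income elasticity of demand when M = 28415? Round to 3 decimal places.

At P = 58.6, M = 28415: Q = 582.156.
Holding P constant, ∂Q/∂M = 5.28/(2√M) = 0.0156614.
η_M = (∂Q/∂M)·(M/Q) = 0.0156614 × (28415/582.156) = 0.764.

0.764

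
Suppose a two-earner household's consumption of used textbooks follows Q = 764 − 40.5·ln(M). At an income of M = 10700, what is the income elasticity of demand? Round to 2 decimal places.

At M = 10700: Q = 388.241.
dQ/dM = -40.5/M = -0.00378505 at this income.
η = (dQ/dM)·(M/Q) = -0.00378505 × (10700/388.241) = -0.10.

-0.10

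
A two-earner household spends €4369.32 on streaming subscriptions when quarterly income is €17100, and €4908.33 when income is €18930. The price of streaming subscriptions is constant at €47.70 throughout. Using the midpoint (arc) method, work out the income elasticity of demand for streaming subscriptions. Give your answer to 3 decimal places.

With a constant price, Q₁ = 4369.32/47.70 = 91.600 and Q₂ = 4908.33/47.70 = 102.900 (equivalently, work directly with expenditure since P cancels).
Midpoint %ΔQ = (4908.33 − 4369.32)/4638.83 = 0.11620; midpoint %ΔI = (18930 − 17100)/18015 = 0.10158.
η = 0.11620 / 0.10158 = 1.144.

1.144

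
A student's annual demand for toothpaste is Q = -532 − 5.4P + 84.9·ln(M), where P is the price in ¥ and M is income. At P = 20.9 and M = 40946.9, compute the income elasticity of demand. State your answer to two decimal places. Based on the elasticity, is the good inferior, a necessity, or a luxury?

0.33 (necessity)

At P = 20.9, M = 40946.9: Q = 256.781.
Holding P constant, ∂Q/∂M = 84.9/M = 0.00207342.
η_M = (∂Q/∂M)·(M/Q) = 0.00207342 × (40946.9/256.781) = 0.33.
Since 0 < η < 1, this is a necessity.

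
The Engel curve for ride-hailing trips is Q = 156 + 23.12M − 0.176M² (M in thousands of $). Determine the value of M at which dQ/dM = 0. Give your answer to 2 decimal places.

65.68

dQ/dM = 23.12 − 0.352M.
The good is inferior where dQ/dM < 0. Setting dQ/dM = 0 gives M = 23.12 / 0.352 = 65.68.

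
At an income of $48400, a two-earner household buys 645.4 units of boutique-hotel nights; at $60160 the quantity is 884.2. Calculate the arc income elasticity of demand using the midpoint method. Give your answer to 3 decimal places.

1.441

ΔQ = 884.2 − 645.4 = 238.8; midpoint Q̄ = (645.4 + 884.2)/2 = 764.8.
ΔI = 60160 − 48400 = 11760; midpoint Ī = (48400 + 60160)/2 = 54280.
η = (ΔQ/Q̄) ÷ (ΔI/Ī) = (238.8/764.8) ÷ (11760/54280) = 1.441.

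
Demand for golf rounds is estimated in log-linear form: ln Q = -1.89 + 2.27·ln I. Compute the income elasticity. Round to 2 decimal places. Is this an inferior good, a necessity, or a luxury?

2.27 (luxury)

In a log-linear demand, the coefficient on ln I is the income elasticity.
So η = 2.27.
η > 1 ⇒ luxury.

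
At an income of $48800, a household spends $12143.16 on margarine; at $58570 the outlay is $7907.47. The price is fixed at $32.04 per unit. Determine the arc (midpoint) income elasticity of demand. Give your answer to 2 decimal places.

With a constant price, Q₁ = 12143.16/32.04 = 379.000 and Q₂ = 7907.47/32.04 = 246.800 (equivalently, work directly with expenditure since P cancels).
Midpoint %ΔQ = (7907.47 − 12143.16)/10025.32 = -0.42250; midpoint %ΔI = (58570 − 48800)/53685 = 0.18199.
η = -0.42250 / 0.18199 = -2.32.

-2.32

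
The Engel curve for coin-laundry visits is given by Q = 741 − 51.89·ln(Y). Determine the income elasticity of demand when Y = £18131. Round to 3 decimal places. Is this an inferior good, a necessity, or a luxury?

-0.223 (inferior good)

At Y = 18131: Q = 232.199.
dQ/dY = -51.89/Y = -0.00286195 at this income.
η = (dQ/dY)·(Y/Q) = -0.00286195 × (18131/232.199) = -0.223.
Since η < 0, the good is an inferior good.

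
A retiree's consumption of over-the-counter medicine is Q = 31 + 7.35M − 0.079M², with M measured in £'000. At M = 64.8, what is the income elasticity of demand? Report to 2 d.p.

At M = 64.8: Q = 175.5558.
dQ/dM = 7.35 − 0.158M = -2.88840.
η = (dQ/dM)·(M/Q) = -2.88840 × (64.8/175.5558) = -1.07.

-1.07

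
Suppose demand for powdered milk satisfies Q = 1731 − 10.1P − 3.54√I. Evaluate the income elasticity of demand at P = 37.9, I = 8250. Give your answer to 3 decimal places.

At P = 37.9, I = 8250: Q = 1026.674.
Holding P constant, ∂Q/∂I = -3.54/(2√I) = -0.0194871.
η_I = (∂Q/∂I)·(I/Q) = -0.0194871 × (8250/1026.674) = -0.157.

-0.157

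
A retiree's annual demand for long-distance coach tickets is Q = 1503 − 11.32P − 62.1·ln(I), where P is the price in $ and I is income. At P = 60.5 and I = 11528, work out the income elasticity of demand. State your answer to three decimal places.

-0.262

At P = 60.5, I = 11528: Q = 237.348.
Holding P constant, ∂Q/∂I = -62.1/I = -0.00538688.
η_I = (∂Q/∂I)·(I/Q) = -0.00538688 × (11528/237.348) = -0.262.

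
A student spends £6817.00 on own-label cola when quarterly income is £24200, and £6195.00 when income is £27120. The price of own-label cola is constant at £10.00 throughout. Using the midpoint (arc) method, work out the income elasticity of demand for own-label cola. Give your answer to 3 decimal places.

With a constant price, Q₁ = 6817.00/10.00 = 681.700 and Q₂ = 6195.00/10.00 = 619.500 (equivalently, work directly with expenditure since P cancels).
Midpoint %ΔQ = (6195.00 − 6817.00)/6506.00 = -0.09560; midpoint %ΔI = (27120 − 24200)/25660 = 0.11380.
η = -0.09560 / 0.11380 = -0.840.

-0.840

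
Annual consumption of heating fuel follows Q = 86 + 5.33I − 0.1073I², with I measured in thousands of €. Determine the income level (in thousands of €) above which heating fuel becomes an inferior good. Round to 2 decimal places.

dQ/dI = 5.33 − 0.2146I.
The good is inferior where dQ/dI < 0. Setting dQ/dI = 0 gives I = 5.33 / 0.2146 = 24.84.

24.84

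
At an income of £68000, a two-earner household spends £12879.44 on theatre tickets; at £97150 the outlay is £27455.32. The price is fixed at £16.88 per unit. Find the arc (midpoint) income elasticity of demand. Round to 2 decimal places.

With a constant price, Q₁ = 12879.44/16.88 = 763.000 and Q₂ = 27455.32/16.88 = 1626.500 (equivalently, work directly with expenditure since P cancels).
Midpoint %ΔQ = (27455.32 − 12879.44)/20167.38 = 0.72275; midpoint %ΔI = (97150 − 68000)/82575 = 0.35301.
η = 0.72275 / 0.35301 = 2.05.

2.05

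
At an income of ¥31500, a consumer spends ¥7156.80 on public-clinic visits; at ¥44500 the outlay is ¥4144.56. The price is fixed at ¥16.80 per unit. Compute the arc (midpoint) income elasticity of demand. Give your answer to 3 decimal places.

-1.558

With a constant price, Q₁ = 7156.80/16.80 = 426.000 and Q₂ = 4144.56/16.80 = 246.700 (equivalently, work directly with expenditure since P cancels).
Midpoint %ΔQ = (4144.56 − 7156.80)/5650.68 = -0.53308; midpoint %ΔI = (44500 − 31500)/38000 = 0.34211.
η = -0.53308 / 0.34211 = -1.558.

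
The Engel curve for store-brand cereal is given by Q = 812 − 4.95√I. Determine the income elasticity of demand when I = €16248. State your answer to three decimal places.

-1.743

At I = 16248: Q = 181.035.
dQ/dI = -4.95/(2√I) = -0.0194167 at this income.
η = (dQ/dI)·(I/Q) = -0.0194167 × (16248/181.035) = -1.743.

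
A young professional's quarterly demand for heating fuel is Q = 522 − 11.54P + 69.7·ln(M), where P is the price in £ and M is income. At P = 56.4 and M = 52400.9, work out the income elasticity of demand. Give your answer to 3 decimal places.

0.111

At P = 56.4, M = 52400.9: Q = 628.552.
Holding P constant, ∂Q/∂M = 69.7/M = 0.00133013.
η_M = (∂Q/∂M)·(M/Q) = 0.00133013 × (52400.9/628.552) = 0.111.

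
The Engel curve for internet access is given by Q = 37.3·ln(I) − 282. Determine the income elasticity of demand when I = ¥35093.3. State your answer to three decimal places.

0.344

At I = 35093.3: Q = 108.373.
dQ/dI = 37.3/I = 0.00106288 at this income.
η = (dQ/dI)·(I/Q) = 0.00106288 × (35093.3/108.373) = 0.344.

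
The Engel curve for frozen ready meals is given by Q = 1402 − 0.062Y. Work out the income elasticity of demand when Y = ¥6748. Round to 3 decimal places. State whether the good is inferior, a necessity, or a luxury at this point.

-0.425 (inferior good)

At Y = 6748: Q = 983.624.
dQ/dY = −0.062.
η = (dQ/dY)·(Y/Q) = -0.062 × (6748/983.624) = -0.425.
Since η < 0, the good is an inferior good.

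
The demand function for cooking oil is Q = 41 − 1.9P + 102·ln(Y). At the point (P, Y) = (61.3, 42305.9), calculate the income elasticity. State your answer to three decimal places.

0.101

At P = 61.3, Y = 42305.9: Q = 1011.104.
Holding P constant, ∂Q/∂Y = 102/Y = 0.00241101.
η_Y = (∂Q/∂Y)·(Y/Q) = 0.00241101 × (42305.9/1011.104) = 0.101.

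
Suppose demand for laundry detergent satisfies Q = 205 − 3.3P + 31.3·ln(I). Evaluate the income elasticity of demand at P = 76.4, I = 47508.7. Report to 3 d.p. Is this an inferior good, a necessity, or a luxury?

At P = 76.4, I = 47508.7: Q = 289.939.
Holding P constant, ∂Q/∂I = 31.3/I = 0.000658827.
η_I = (∂Q/∂I)·(I/Q) = 0.000658827 × (47508.7/289.939) = 0.108.
Since 0 < η < 1, this is a necessity.

0.108 (necessity)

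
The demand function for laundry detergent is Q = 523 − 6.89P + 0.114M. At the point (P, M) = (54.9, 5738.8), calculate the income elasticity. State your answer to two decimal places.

0.82

At P = 54.9, M = 5738.8: Q = 798.962.
Holding P constant, ∂Q/∂M = 0.114.
η_M = (∂Q/∂M)·(M/Q) = 0.114 × (5738.8/798.962) = 0.82.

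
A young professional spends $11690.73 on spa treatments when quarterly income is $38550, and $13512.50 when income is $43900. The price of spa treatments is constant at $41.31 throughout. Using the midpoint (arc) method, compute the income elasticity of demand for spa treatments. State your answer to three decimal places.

With a constant price, Q₁ = 11690.73/41.31 = 283.000 and Q₂ = 13512.50/41.31 = 327.100 (equivalently, work directly with expenditure since P cancels).
Midpoint %ΔQ = (13512.50 − 11690.73)/12601.62 = 0.14457; midpoint %ΔI = (43900 − 38550)/41225 = 0.12978.
η = 0.14457 / 0.12978 = 1.114.

1.114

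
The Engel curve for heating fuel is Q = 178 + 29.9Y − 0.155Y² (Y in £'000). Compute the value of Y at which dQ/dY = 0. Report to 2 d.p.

96.45

dQ/dY = 29.9 − 0.31Y.
The good is inferior where dQ/dY < 0. Setting dQ/dY = 0 gives Y = 29.9 / 0.31 = 96.45.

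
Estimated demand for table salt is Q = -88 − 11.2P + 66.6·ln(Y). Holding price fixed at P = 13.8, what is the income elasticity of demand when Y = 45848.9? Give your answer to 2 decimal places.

At P = 13.8, Y = 45848.9: Q = 472.265.
Holding P constant, ∂Q/∂Y = 66.6/Y = 0.0014526.
η_Y = (∂Q/∂Y)·(Y/Q) = 0.0014526 × (45848.9/472.265) = 0.14.

0.14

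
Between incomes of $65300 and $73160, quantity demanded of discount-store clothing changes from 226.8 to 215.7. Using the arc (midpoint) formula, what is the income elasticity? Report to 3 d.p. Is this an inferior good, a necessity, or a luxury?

ΔQ = 215.7 − 226.8 = -11.1; midpoint Q̄ = (226.8 + 215.7)/2 = 221.25.
ΔI = 73160 − 65300 = 7860; midpoint Ī = (65300 + 73160)/2 = 69230.
η = (ΔQ/Q̄) ÷ (ΔI/Ī) = (-11.1/221.25) ÷ (7860/69230) = -0.442.
η < 0 ⇒ inferior good.

-0.442 (inferior good)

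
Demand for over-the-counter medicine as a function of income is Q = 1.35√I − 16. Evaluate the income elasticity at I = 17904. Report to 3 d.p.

0.549

At I = 17904: Q = 164.638.
dQ/dI = 1.35/(2√I) = 0.00504462 at this income.
η = (dQ/dI)·(I/Q) = 0.00504462 × (17904/164.638) = 0.549.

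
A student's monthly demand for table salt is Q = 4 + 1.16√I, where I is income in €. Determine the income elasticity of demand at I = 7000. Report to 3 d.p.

At I = 7000: Q = 101.053.
dQ/dI = 1.16/(2√I) = 0.00693233 at this income.
η = (dQ/dI)·(I/Q) = 0.00693233 × (7000/101.053) = 0.480.

0.480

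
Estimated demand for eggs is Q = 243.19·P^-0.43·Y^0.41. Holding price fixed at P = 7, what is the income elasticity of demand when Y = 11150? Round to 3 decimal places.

For a multiplicative demand Q = A·P^α·Y^β, the income elasticity is β everywhere.
Here β = 0.41, so η = 0.410.

0.410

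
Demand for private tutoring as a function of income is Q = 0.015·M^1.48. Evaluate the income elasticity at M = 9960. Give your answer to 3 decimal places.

1.480

For Q = A·M^β the income elasticity is constant and equal to β.
Here β = 1.48, so η = 1.480.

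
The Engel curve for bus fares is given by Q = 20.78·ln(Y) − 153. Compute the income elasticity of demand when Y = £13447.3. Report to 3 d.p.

At Y = 13447.3: Q = 44.546.
dQ/dY = 20.78/Y = 0.00154529 at this income.
η = (dQ/dY)·(Y/Q) = 0.00154529 × (13447.3/44.546) = 0.466.

0.466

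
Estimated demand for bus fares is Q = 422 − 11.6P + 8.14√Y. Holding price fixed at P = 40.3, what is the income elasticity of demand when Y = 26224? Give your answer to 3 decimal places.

At P = 40.3, Y = 26224: Q = 1272.697.
Holding P constant, ∂Q/∂Y = 8.14/(2√Y) = 0.025133.
η_Y = (∂Q/∂Y)·(Y/Q) = 0.025133 × (26224/1272.697) = 0.518.

0.518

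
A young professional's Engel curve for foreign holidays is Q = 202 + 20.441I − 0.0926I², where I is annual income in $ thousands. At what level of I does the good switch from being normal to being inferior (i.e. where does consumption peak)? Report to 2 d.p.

110.37

dQ/dI = 20.441 − 0.1852I.
The good is inferior where dQ/dI < 0. Setting dQ/dI = 0 gives I = 20.441 / 0.1852 = 110.37.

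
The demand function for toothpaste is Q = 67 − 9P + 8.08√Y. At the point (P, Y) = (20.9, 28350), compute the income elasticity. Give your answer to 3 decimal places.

At P = 20.9, Y = 28350: Q = 1239.367.
Holding P constant, ∂Q/∂Y = 8.08/(2√Y) = 0.0239941.
η_Y = (∂Q/∂Y)·(Y/Q) = 0.0239941 × (28350/1239.367) = 0.549.

0.549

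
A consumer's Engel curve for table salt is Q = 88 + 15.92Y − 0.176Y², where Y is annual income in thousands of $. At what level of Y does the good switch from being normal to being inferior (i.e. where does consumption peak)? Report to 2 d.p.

45.23

dQ/dY = 15.92 − 0.352Y.
The good is inferior where dQ/dY < 0. Setting dQ/dY = 0 gives Y = 15.92 / 0.352 = 45.23.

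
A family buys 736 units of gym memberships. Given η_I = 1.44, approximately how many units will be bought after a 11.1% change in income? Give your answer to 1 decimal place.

%ΔQ ≈ η × %ΔI = 1.44 × 11.1% = 15.984%.
New Q ≈ 736 × (1 + 0.15984) = 853.6.

853.6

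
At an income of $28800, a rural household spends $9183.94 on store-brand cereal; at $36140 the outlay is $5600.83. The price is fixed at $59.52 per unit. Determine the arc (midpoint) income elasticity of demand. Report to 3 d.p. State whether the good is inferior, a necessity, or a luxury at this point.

-2.144 (inferior good)

With a constant price, Q₁ = 9183.94/59.52 = 154.300 and Q₂ = 5600.83/59.52 = 94.100 (equivalently, work directly with expenditure since P cancels).
Midpoint %ΔQ = (5600.83 − 9183.94)/7392.39 = -0.48470; midpoint %ΔI = (36140 − 28800)/32470 = 0.22605.
η = -0.48470 / 0.22605 = -2.144.
η < 0 ⇒ inferior good.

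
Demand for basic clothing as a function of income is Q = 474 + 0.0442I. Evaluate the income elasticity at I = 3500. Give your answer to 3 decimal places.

At I = 3500: Q = 628.700.
dQ/dI = 0.0442.
η = (dQ/dI)·(I/Q) = 0.0442 × (3500/628.700) = 0.246.

0.246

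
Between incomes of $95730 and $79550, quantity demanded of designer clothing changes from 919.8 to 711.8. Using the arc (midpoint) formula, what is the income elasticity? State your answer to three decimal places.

ΔQ = 711.8 − 919.8 = -208; midpoint Q̄ = (919.8 + 711.8)/2 = 815.8.
ΔI = 79550 − 95730 = -16180; midpoint Ī = (95730 + 79550)/2 = 87640.
η = (ΔQ/Q̄) ÷ (ΔI/Ī) = (-208/815.8) ÷ (-16180/87640) = 1.381.

1.381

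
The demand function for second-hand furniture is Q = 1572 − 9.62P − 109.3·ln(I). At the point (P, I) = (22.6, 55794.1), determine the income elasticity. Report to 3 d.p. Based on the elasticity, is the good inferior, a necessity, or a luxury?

-0.683 (inferior good)

At P = 22.6, I = 55794.1: Q = 160.002.
Holding P constant, ∂Q/∂I = -109.3/I = -0.00195899.
η_I = (∂Q/∂I)·(I/Q) = -0.00195899 × (55794.1/160.002) = -0.683.
Since η < 0, this is an inferior good.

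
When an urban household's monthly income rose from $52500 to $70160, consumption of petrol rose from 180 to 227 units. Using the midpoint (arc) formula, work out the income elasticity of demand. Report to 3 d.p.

0.802

ΔQ = 227 − 180 = 47; midpoint Q̄ = (180 + 227)/2 = 203.5.
ΔI = 70160 − 52500 = 17660; midpoint Ī = (52500 + 70160)/2 = 61330.
η = (ΔQ/Q̄) ÷ (ΔI/Ī) = (47/203.5) ÷ (17660/61330) = 0.802.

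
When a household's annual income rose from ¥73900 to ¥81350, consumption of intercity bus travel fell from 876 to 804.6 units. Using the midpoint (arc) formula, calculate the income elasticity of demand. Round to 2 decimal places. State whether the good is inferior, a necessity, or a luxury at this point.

ΔQ = 804.6 − 876 = -71.4; midpoint Q̄ = (876 + 804.6)/2 = 840.3.
ΔI = 81350 − 73900 = 7450; midpoint Ī = (73900 + 81350)/2 = 77625.
η = (ΔQ/Q̄) ÷ (ΔI/Ī) = (-71.4/840.3) ÷ (7450/77625) = -0.89.
η < 0 ⇒ inferior good.

-0.89 (inferior good)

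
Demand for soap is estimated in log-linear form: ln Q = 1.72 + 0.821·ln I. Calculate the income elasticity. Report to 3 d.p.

0.821

In a log-linear demand, the coefficient on ln I is the income elasticity.
So η = 0.821.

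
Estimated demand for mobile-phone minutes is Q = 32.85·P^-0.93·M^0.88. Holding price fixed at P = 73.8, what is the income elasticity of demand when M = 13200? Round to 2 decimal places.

0.88

For a multiplicative demand Q = A·P^α·M^β, the income elasticity is β everywhere.
Here β = 0.88, so η = 0.88.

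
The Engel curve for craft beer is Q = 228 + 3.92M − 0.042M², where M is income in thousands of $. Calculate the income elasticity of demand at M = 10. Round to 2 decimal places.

At M = 10: Q = 263.0000.
dQ/dM = 3.92 − 0.084M = 3.08000.
η = (dQ/dM)·(M/Q) = 3.08000 × (10/263.0000) = 0.12.

0.12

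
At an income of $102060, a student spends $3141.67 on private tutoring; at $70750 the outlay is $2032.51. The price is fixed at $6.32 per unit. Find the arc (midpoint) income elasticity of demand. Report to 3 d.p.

With a constant price, Q₁ = 3141.67/6.32 = 497.100 and Q₂ = 2032.51/6.32 = 321.600 (equivalently, work directly with expenditure since P cancels).
Midpoint %ΔQ = (2032.51 − 3141.67)/2587.09 = -0.42873; midpoint %ΔI = (70750 − 102060)/86405 = -0.36236.
η = -0.42873 / -0.36236 = 1.183.

1.183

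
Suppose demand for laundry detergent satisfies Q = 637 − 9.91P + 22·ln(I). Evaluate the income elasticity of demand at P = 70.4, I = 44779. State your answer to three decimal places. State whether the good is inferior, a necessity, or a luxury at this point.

0.126 (necessity)

At P = 70.4, I = 44779: Q = 174.945.
Holding P constant, ∂Q/∂I = 22/I = 0.000491302.
η_I = (∂Q/∂I)·(I/Q) = 0.000491302 × (44779/174.945) = 0.126.
Since 0 < η < 1, this is a necessity.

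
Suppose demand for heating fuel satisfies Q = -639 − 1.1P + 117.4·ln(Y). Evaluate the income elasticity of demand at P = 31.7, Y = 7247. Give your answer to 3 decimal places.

At P = 31.7, Y = 7247: Q = 369.621.
Holding P constant, ∂Q/∂Y = 117.4/Y = 0.0161998.
η_Y = (∂Q/∂Y)·(Y/Q) = 0.0161998 × (7247/369.621) = 0.318.

0.318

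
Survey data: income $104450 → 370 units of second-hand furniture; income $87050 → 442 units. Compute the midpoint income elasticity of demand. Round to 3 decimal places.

ΔQ = 442 − 370 = 72; midpoint Q̄ = (370 + 442)/2 = 406.
ΔI = 87050 − 104450 = -17400; midpoint Ī = (104450 + 87050)/2 = 95750.
η = (ΔQ/Q̄) ÷ (ΔI/Ī) = (72/406) ÷ (-17400/95750) = -0.976.

-0.976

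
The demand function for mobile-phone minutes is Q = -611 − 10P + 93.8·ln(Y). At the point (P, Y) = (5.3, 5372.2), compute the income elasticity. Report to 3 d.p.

0.662

At P = 5.3, Y = 5372.2: Q = 141.648.
Holding P constant, ∂Q/∂Y = 93.8/Y = 0.0174603.
η_Y = (∂Q/∂Y)·(Y/Q) = 0.0174603 × (5372.2/141.648) = 0.662.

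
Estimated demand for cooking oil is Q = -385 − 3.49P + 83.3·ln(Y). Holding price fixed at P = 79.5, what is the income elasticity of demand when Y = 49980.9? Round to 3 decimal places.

0.349

At P = 79.5, Y = 49980.9: Q = 238.801.
Holding P constant, ∂Q/∂Y = 83.3/Y = 0.00166664.
η_Y = (∂Q/∂Y)·(Y/Q) = 0.00166664 × (49980.9/238.801) = 0.349.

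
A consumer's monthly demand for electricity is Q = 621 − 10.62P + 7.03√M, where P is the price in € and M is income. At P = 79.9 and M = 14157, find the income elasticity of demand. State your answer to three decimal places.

At P = 79.9, M = 14157: Q = 608.914.
Holding P constant, ∂Q/∂M = 7.03/(2√M) = 0.029542.
η_M = (∂Q/∂M)·(M/Q) = 0.029542 × (14157/608.914) = 0.687.

0.687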